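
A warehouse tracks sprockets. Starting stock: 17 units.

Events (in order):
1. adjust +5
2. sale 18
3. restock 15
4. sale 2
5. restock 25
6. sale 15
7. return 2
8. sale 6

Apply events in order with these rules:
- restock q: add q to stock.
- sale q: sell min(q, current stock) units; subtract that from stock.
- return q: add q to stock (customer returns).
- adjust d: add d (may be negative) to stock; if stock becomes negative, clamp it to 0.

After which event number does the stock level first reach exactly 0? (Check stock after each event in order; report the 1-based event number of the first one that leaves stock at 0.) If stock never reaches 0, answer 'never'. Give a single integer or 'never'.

Processing events:
Start: stock = 17
  Event 1 (adjust +5): 17 + 5 = 22
  Event 2 (sale 18): sell min(18,22)=18. stock: 22 - 18 = 4. total_sold = 18
  Event 3 (restock 15): 4 + 15 = 19
  Event 4 (sale 2): sell min(2,19)=2. stock: 19 - 2 = 17. total_sold = 20
  Event 5 (restock 25): 17 + 25 = 42
  Event 6 (sale 15): sell min(15,42)=15. stock: 42 - 15 = 27. total_sold = 35
  Event 7 (return 2): 27 + 2 = 29
  Event 8 (sale 6): sell min(6,29)=6. stock: 29 - 6 = 23. total_sold = 41
Final: stock = 23, total_sold = 41

Stock never reaches 0.

Answer: never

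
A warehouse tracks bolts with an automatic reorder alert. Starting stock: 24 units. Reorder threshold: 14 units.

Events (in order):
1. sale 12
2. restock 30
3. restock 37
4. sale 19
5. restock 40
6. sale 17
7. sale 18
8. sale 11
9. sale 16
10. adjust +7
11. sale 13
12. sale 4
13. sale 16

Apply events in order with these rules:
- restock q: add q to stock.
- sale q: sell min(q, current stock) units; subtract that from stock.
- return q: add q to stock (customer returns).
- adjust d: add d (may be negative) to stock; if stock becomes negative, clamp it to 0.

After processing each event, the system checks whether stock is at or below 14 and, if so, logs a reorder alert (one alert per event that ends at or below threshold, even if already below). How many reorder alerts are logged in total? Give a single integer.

Processing events:
Start: stock = 24
  Event 1 (sale 12): sell min(12,24)=12. stock: 24 - 12 = 12. total_sold = 12
  Event 2 (restock 30): 12 + 30 = 42
  Event 3 (restock 37): 42 + 37 = 79
  Event 4 (sale 19): sell min(19,79)=19. stock: 79 - 19 = 60. total_sold = 31
  Event 5 (restock 40): 60 + 40 = 100
  Event 6 (sale 17): sell min(17,100)=17. stock: 100 - 17 = 83. total_sold = 48
  Event 7 (sale 18): sell min(18,83)=18. stock: 83 - 18 = 65. total_sold = 66
  Event 8 (sale 11): sell min(11,65)=11. stock: 65 - 11 = 54. total_sold = 77
  Event 9 (sale 16): sell min(16,54)=16. stock: 54 - 16 = 38. total_sold = 93
  Event 10 (adjust +7): 38 + 7 = 45
  Event 11 (sale 13): sell min(13,45)=13. stock: 45 - 13 = 32. total_sold = 106
  Event 12 (sale 4): sell min(4,32)=4. stock: 32 - 4 = 28. total_sold = 110
  Event 13 (sale 16): sell min(16,28)=16. stock: 28 - 16 = 12. total_sold = 126
Final: stock = 12, total_sold = 126

Checking against threshold 14:
  After event 1: stock=12 <= 14 -> ALERT
  After event 2: stock=42 > 14
  After event 3: stock=79 > 14
  After event 4: stock=60 > 14
  After event 5: stock=100 > 14
  After event 6: stock=83 > 14
  After event 7: stock=65 > 14
  After event 8: stock=54 > 14
  After event 9: stock=38 > 14
  After event 10: stock=45 > 14
  After event 11: stock=32 > 14
  After event 12: stock=28 > 14
  After event 13: stock=12 <= 14 -> ALERT
Alert events: [1, 13]. Count = 2

Answer: 2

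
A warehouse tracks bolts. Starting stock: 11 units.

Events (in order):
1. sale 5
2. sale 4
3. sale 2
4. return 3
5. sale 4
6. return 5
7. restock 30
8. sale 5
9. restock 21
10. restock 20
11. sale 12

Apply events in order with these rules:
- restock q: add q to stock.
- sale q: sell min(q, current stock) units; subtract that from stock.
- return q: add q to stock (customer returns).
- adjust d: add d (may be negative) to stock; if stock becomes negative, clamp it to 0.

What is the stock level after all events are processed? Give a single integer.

Answer: 59

Derivation:
Processing events:
Start: stock = 11
  Event 1 (sale 5): sell min(5,11)=5. stock: 11 - 5 = 6. total_sold = 5
  Event 2 (sale 4): sell min(4,6)=4. stock: 6 - 4 = 2. total_sold = 9
  Event 3 (sale 2): sell min(2,2)=2. stock: 2 - 2 = 0. total_sold = 11
  Event 4 (return 3): 0 + 3 = 3
  Event 5 (sale 4): sell min(4,3)=3. stock: 3 - 3 = 0. total_sold = 14
  Event 6 (return 5): 0 + 5 = 5
  Event 7 (restock 30): 5 + 30 = 35
  Event 8 (sale 5): sell min(5,35)=5. stock: 35 - 5 = 30. total_sold = 19
  Event 9 (restock 21): 30 + 21 = 51
  Event 10 (restock 20): 51 + 20 = 71
  Event 11 (sale 12): sell min(12,71)=12. stock: 71 - 12 = 59. total_sold = 31
Final: stock = 59, total_sold = 31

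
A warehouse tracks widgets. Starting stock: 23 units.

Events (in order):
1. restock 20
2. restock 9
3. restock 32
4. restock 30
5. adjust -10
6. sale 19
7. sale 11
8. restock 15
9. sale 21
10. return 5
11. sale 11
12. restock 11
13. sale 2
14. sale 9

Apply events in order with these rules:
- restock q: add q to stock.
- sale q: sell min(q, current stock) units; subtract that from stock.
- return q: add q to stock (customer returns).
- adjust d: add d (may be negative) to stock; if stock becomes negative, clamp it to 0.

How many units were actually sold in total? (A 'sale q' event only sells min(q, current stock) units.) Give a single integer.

Answer: 73

Derivation:
Processing events:
Start: stock = 23
  Event 1 (restock 20): 23 + 20 = 43
  Event 2 (restock 9): 43 + 9 = 52
  Event 3 (restock 32): 52 + 32 = 84
  Event 4 (restock 30): 84 + 30 = 114
  Event 5 (adjust -10): 114 + -10 = 104
  Event 6 (sale 19): sell min(19,104)=19. stock: 104 - 19 = 85. total_sold = 19
  Event 7 (sale 11): sell min(11,85)=11. stock: 85 - 11 = 74. total_sold = 30
  Event 8 (restock 15): 74 + 15 = 89
  Event 9 (sale 21): sell min(21,89)=21. stock: 89 - 21 = 68. total_sold = 51
  Event 10 (return 5): 68 + 5 = 73
  Event 11 (sale 11): sell min(11,73)=11. stock: 73 - 11 = 62. total_sold = 62
  Event 12 (restock 11): 62 + 11 = 73
  Event 13 (sale 2): sell min(2,73)=2. stock: 73 - 2 = 71. total_sold = 64
  Event 14 (sale 9): sell min(9,71)=9. stock: 71 - 9 = 62. total_sold = 73
Final: stock = 62, total_sold = 73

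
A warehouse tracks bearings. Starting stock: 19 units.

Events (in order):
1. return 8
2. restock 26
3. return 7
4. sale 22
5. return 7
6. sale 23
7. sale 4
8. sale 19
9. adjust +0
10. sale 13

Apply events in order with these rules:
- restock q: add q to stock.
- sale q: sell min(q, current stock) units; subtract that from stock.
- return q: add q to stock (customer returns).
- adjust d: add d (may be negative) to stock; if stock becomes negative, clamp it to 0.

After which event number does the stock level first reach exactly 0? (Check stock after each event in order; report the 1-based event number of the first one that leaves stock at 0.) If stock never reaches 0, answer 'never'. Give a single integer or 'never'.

Processing events:
Start: stock = 19
  Event 1 (return 8): 19 + 8 = 27
  Event 2 (restock 26): 27 + 26 = 53
  Event 3 (return 7): 53 + 7 = 60
  Event 4 (sale 22): sell min(22,60)=22. stock: 60 - 22 = 38. total_sold = 22
  Event 5 (return 7): 38 + 7 = 45
  Event 6 (sale 23): sell min(23,45)=23. stock: 45 - 23 = 22. total_sold = 45
  Event 7 (sale 4): sell min(4,22)=4. stock: 22 - 4 = 18. total_sold = 49
  Event 8 (sale 19): sell min(19,18)=18. stock: 18 - 18 = 0. total_sold = 67
  Event 9 (adjust +0): 0 + 0 = 0
  Event 10 (sale 13): sell min(13,0)=0. stock: 0 - 0 = 0. total_sold = 67
Final: stock = 0, total_sold = 67

First zero at event 8.

Answer: 8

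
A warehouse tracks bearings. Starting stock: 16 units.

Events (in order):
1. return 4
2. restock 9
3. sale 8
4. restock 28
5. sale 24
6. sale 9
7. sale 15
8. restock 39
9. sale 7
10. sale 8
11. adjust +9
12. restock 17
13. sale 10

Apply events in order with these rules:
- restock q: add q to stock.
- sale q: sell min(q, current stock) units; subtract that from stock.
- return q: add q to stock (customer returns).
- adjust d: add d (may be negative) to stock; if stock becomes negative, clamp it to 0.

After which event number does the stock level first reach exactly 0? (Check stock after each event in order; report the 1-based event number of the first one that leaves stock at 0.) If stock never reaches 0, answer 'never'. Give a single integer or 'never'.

Processing events:
Start: stock = 16
  Event 1 (return 4): 16 + 4 = 20
  Event 2 (restock 9): 20 + 9 = 29
  Event 3 (sale 8): sell min(8,29)=8. stock: 29 - 8 = 21. total_sold = 8
  Event 4 (restock 28): 21 + 28 = 49
  Event 5 (sale 24): sell min(24,49)=24. stock: 49 - 24 = 25. total_sold = 32
  Event 6 (sale 9): sell min(9,25)=9. stock: 25 - 9 = 16. total_sold = 41
  Event 7 (sale 15): sell min(15,16)=15. stock: 16 - 15 = 1. total_sold = 56
  Event 8 (restock 39): 1 + 39 = 40
  Event 9 (sale 7): sell min(7,40)=7. stock: 40 - 7 = 33. total_sold = 63
  Event 10 (sale 8): sell min(8,33)=8. stock: 33 - 8 = 25. total_sold = 71
  Event 11 (adjust +9): 25 + 9 = 34
  Event 12 (restock 17): 34 + 17 = 51
  Event 13 (sale 10): sell min(10,51)=10. stock: 51 - 10 = 41. total_sold = 81
Final: stock = 41, total_sold = 81

Stock never reaches 0.

Answer: never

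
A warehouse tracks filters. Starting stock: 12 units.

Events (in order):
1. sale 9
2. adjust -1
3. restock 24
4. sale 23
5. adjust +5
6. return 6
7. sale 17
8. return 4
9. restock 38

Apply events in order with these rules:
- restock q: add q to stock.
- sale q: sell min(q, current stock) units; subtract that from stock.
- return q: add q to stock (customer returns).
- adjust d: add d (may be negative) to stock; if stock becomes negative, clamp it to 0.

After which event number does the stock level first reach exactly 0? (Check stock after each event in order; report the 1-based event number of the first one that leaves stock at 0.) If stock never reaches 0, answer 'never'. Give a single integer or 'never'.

Processing events:
Start: stock = 12
  Event 1 (sale 9): sell min(9,12)=9. stock: 12 - 9 = 3. total_sold = 9
  Event 2 (adjust -1): 3 + -1 = 2
  Event 3 (restock 24): 2 + 24 = 26
  Event 4 (sale 23): sell min(23,26)=23. stock: 26 - 23 = 3. total_sold = 32
  Event 5 (adjust +5): 3 + 5 = 8
  Event 6 (return 6): 8 + 6 = 14
  Event 7 (sale 17): sell min(17,14)=14. stock: 14 - 14 = 0. total_sold = 46
  Event 8 (return 4): 0 + 4 = 4
  Event 9 (restock 38): 4 + 38 = 42
Final: stock = 42, total_sold = 46

First zero at event 7.

Answer: 7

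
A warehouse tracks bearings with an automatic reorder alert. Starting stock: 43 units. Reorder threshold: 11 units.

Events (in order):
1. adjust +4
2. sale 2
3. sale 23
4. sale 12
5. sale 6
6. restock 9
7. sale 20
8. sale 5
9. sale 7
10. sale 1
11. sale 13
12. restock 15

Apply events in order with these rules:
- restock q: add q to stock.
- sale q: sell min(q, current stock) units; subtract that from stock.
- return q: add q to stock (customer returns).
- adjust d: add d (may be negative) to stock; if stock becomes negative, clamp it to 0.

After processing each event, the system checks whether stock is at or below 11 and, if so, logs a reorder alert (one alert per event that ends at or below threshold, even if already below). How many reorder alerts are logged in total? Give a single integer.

Processing events:
Start: stock = 43
  Event 1 (adjust +4): 43 + 4 = 47
  Event 2 (sale 2): sell min(2,47)=2. stock: 47 - 2 = 45. total_sold = 2
  Event 3 (sale 23): sell min(23,45)=23. stock: 45 - 23 = 22. total_sold = 25
  Event 4 (sale 12): sell min(12,22)=12. stock: 22 - 12 = 10. total_sold = 37
  Event 5 (sale 6): sell min(6,10)=6. stock: 10 - 6 = 4. total_sold = 43
  Event 6 (restock 9): 4 + 9 = 13
  Event 7 (sale 20): sell min(20,13)=13. stock: 13 - 13 = 0. total_sold = 56
  Event 8 (sale 5): sell min(5,0)=0. stock: 0 - 0 = 0. total_sold = 56
  Event 9 (sale 7): sell min(7,0)=0. stock: 0 - 0 = 0. total_sold = 56
  Event 10 (sale 1): sell min(1,0)=0. stock: 0 - 0 = 0. total_sold = 56
  Event 11 (sale 13): sell min(13,0)=0. stock: 0 - 0 = 0. total_sold = 56
  Event 12 (restock 15): 0 + 15 = 15
Final: stock = 15, total_sold = 56

Checking against threshold 11:
  After event 1: stock=47 > 11
  After event 2: stock=45 > 11
  After event 3: stock=22 > 11
  After event 4: stock=10 <= 11 -> ALERT
  After event 5: stock=4 <= 11 -> ALERT
  After event 6: stock=13 > 11
  After event 7: stock=0 <= 11 -> ALERT
  After event 8: stock=0 <= 11 -> ALERT
  After event 9: stock=0 <= 11 -> ALERT
  After event 10: stock=0 <= 11 -> ALERT
  After event 11: stock=0 <= 11 -> ALERT
  After event 12: stock=15 > 11
Alert events: [4, 5, 7, 8, 9, 10, 11]. Count = 7

Answer: 7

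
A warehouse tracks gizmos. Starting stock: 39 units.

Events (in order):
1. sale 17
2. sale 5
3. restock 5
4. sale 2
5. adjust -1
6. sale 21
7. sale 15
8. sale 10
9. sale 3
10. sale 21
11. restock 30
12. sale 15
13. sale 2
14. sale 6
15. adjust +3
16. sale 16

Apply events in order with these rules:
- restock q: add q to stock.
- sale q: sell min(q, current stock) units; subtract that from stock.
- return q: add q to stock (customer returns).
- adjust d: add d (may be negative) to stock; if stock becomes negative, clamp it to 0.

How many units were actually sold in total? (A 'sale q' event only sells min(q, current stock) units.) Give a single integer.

Answer: 76

Derivation:
Processing events:
Start: stock = 39
  Event 1 (sale 17): sell min(17,39)=17. stock: 39 - 17 = 22. total_sold = 17
  Event 2 (sale 5): sell min(5,22)=5. stock: 22 - 5 = 17. total_sold = 22
  Event 3 (restock 5): 17 + 5 = 22
  Event 4 (sale 2): sell min(2,22)=2. stock: 22 - 2 = 20. total_sold = 24
  Event 5 (adjust -1): 20 + -1 = 19
  Event 6 (sale 21): sell min(21,19)=19. stock: 19 - 19 = 0. total_sold = 43
  Event 7 (sale 15): sell min(15,0)=0. stock: 0 - 0 = 0. total_sold = 43
  Event 8 (sale 10): sell min(10,0)=0. stock: 0 - 0 = 0. total_sold = 43
  Event 9 (sale 3): sell min(3,0)=0. stock: 0 - 0 = 0. total_sold = 43
  Event 10 (sale 21): sell min(21,0)=0. stock: 0 - 0 = 0. total_sold = 43
  Event 11 (restock 30): 0 + 30 = 30
  Event 12 (sale 15): sell min(15,30)=15. stock: 30 - 15 = 15. total_sold = 58
  Event 13 (sale 2): sell min(2,15)=2. stock: 15 - 2 = 13. total_sold = 60
  Event 14 (sale 6): sell min(6,13)=6. stock: 13 - 6 = 7. total_sold = 66
  Event 15 (adjust +3): 7 + 3 = 10
  Event 16 (sale 16): sell min(16,10)=10. stock: 10 - 10 = 0. total_sold = 76
Final: stock = 0, total_sold = 76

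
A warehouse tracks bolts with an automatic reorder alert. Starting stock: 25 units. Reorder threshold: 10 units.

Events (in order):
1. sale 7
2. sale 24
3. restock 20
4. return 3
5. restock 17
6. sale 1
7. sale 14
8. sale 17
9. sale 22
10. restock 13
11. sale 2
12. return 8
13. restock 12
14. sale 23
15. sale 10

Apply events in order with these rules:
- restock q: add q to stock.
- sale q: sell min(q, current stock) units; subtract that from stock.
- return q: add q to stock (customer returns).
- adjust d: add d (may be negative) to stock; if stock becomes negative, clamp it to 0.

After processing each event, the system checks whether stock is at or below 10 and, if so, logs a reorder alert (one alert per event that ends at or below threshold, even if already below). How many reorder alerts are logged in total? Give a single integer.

Answer: 5

Derivation:
Processing events:
Start: stock = 25
  Event 1 (sale 7): sell min(7,25)=7. stock: 25 - 7 = 18. total_sold = 7
  Event 2 (sale 24): sell min(24,18)=18. stock: 18 - 18 = 0. total_sold = 25
  Event 3 (restock 20): 0 + 20 = 20
  Event 4 (return 3): 20 + 3 = 23
  Event 5 (restock 17): 23 + 17 = 40
  Event 6 (sale 1): sell min(1,40)=1. stock: 40 - 1 = 39. total_sold = 26
  Event 7 (sale 14): sell min(14,39)=14. stock: 39 - 14 = 25. total_sold = 40
  Event 8 (sale 17): sell min(17,25)=17. stock: 25 - 17 = 8. total_sold = 57
  Event 9 (sale 22): sell min(22,8)=8. stock: 8 - 8 = 0. total_sold = 65
  Event 10 (restock 13): 0 + 13 = 13
  Event 11 (sale 2): sell min(2,13)=2. stock: 13 - 2 = 11. total_sold = 67
  Event 12 (return 8): 11 + 8 = 19
  Event 13 (restock 12): 19 + 12 = 31
  Event 14 (sale 23): sell min(23,31)=23. stock: 31 - 23 = 8. total_sold = 90
  Event 15 (sale 10): sell min(10,8)=8. stock: 8 - 8 = 0. total_sold = 98
Final: stock = 0, total_sold = 98

Checking against threshold 10:
  After event 1: stock=18 > 10
  After event 2: stock=0 <= 10 -> ALERT
  After event 3: stock=20 > 10
  After event 4: stock=23 > 10
  After event 5: stock=40 > 10
  After event 6: stock=39 > 10
  After event 7: stock=25 > 10
  After event 8: stock=8 <= 10 -> ALERT
  After event 9: stock=0 <= 10 -> ALERT
  After event 10: stock=13 > 10
  After event 11: stock=11 > 10
  After event 12: stock=19 > 10
  After event 13: stock=31 > 10
  After event 14: stock=8 <= 10 -> ALERT
  After event 15: stock=0 <= 10 -> ALERT
Alert events: [2, 8, 9, 14, 15]. Count = 5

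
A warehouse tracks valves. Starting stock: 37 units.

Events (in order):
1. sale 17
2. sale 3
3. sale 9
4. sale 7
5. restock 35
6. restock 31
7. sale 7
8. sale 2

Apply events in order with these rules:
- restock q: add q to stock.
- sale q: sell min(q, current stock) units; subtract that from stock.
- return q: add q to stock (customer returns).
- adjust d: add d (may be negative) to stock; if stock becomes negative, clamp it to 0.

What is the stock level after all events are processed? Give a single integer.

Answer: 58

Derivation:
Processing events:
Start: stock = 37
  Event 1 (sale 17): sell min(17,37)=17. stock: 37 - 17 = 20. total_sold = 17
  Event 2 (sale 3): sell min(3,20)=3. stock: 20 - 3 = 17. total_sold = 20
  Event 3 (sale 9): sell min(9,17)=9. stock: 17 - 9 = 8. total_sold = 29
  Event 4 (sale 7): sell min(7,8)=7. stock: 8 - 7 = 1. total_sold = 36
  Event 5 (restock 35): 1 + 35 = 36
  Event 6 (restock 31): 36 + 31 = 67
  Event 7 (sale 7): sell min(7,67)=7. stock: 67 - 7 = 60. total_sold = 43
  Event 8 (sale 2): sell min(2,60)=2. stock: 60 - 2 = 58. total_sold = 45
Final: stock = 58, total_sold = 45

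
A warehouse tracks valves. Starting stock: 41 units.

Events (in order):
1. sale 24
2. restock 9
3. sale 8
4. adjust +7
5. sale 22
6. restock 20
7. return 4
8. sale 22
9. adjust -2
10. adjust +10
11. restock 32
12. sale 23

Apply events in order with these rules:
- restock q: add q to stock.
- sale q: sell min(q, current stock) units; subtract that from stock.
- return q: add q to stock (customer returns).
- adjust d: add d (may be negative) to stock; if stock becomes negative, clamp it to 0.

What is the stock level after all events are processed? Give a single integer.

Processing events:
Start: stock = 41
  Event 1 (sale 24): sell min(24,41)=24. stock: 41 - 24 = 17. total_sold = 24
  Event 2 (restock 9): 17 + 9 = 26
  Event 3 (sale 8): sell min(8,26)=8. stock: 26 - 8 = 18. total_sold = 32
  Event 4 (adjust +7): 18 + 7 = 25
  Event 5 (sale 22): sell min(22,25)=22. stock: 25 - 22 = 3. total_sold = 54
  Event 6 (restock 20): 3 + 20 = 23
  Event 7 (return 4): 23 + 4 = 27
  Event 8 (sale 22): sell min(22,27)=22. stock: 27 - 22 = 5. total_sold = 76
  Event 9 (adjust -2): 5 + -2 = 3
  Event 10 (adjust +10): 3 + 10 = 13
  Event 11 (restock 32): 13 + 32 = 45
  Event 12 (sale 23): sell min(23,45)=23. stock: 45 - 23 = 22. total_sold = 99
Final: stock = 22, total_sold = 99

Answer: 22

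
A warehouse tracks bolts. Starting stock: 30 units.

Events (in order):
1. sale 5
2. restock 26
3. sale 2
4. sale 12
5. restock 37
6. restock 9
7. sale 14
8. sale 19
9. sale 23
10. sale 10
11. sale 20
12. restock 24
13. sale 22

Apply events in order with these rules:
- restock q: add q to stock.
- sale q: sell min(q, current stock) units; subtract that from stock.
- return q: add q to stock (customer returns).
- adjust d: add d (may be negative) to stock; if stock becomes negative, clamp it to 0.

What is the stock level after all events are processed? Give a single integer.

Answer: 2

Derivation:
Processing events:
Start: stock = 30
  Event 1 (sale 5): sell min(5,30)=5. stock: 30 - 5 = 25. total_sold = 5
  Event 2 (restock 26): 25 + 26 = 51
  Event 3 (sale 2): sell min(2,51)=2. stock: 51 - 2 = 49. total_sold = 7
  Event 4 (sale 12): sell min(12,49)=12. stock: 49 - 12 = 37. total_sold = 19
  Event 5 (restock 37): 37 + 37 = 74
  Event 6 (restock 9): 74 + 9 = 83
  Event 7 (sale 14): sell min(14,83)=14. stock: 83 - 14 = 69. total_sold = 33
  Event 8 (sale 19): sell min(19,69)=19. stock: 69 - 19 = 50. total_sold = 52
  Event 9 (sale 23): sell min(23,50)=23. stock: 50 - 23 = 27. total_sold = 75
  Event 10 (sale 10): sell min(10,27)=10. stock: 27 - 10 = 17. total_sold = 85
  Event 11 (sale 20): sell min(20,17)=17. stock: 17 - 17 = 0. total_sold = 102
  Event 12 (restock 24): 0 + 24 = 24
  Event 13 (sale 22): sell min(22,24)=22. stock: 24 - 22 = 2. total_sold = 124
Final: stock = 2, total_sold = 124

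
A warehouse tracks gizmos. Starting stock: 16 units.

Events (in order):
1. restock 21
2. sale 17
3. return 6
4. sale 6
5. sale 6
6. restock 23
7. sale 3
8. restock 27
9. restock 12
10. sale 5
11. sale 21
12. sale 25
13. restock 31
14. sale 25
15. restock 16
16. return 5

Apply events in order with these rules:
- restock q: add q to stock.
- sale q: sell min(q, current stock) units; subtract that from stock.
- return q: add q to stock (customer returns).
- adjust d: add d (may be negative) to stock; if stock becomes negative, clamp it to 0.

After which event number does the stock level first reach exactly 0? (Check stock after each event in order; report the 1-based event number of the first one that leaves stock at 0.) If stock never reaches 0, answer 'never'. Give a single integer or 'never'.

Answer: never

Derivation:
Processing events:
Start: stock = 16
  Event 1 (restock 21): 16 + 21 = 37
  Event 2 (sale 17): sell min(17,37)=17. stock: 37 - 17 = 20. total_sold = 17
  Event 3 (return 6): 20 + 6 = 26
  Event 4 (sale 6): sell min(6,26)=6. stock: 26 - 6 = 20. total_sold = 23
  Event 5 (sale 6): sell min(6,20)=6. stock: 20 - 6 = 14. total_sold = 29
  Event 6 (restock 23): 14 + 23 = 37
  Event 7 (sale 3): sell min(3,37)=3. stock: 37 - 3 = 34. total_sold = 32
  Event 8 (restock 27): 34 + 27 = 61
  Event 9 (restock 12): 61 + 12 = 73
  Event 10 (sale 5): sell min(5,73)=5. stock: 73 - 5 = 68. total_sold = 37
  Event 11 (sale 21): sell min(21,68)=21. stock: 68 - 21 = 47. total_sold = 58
  Event 12 (sale 25): sell min(25,47)=25. stock: 47 - 25 = 22. total_sold = 83
  Event 13 (restock 31): 22 + 31 = 53
  Event 14 (sale 25): sell min(25,53)=25. stock: 53 - 25 = 28. total_sold = 108
  Event 15 (restock 16): 28 + 16 = 44
  Event 16 (return 5): 44 + 5 = 49
Final: stock = 49, total_sold = 108

Stock never reaches 0.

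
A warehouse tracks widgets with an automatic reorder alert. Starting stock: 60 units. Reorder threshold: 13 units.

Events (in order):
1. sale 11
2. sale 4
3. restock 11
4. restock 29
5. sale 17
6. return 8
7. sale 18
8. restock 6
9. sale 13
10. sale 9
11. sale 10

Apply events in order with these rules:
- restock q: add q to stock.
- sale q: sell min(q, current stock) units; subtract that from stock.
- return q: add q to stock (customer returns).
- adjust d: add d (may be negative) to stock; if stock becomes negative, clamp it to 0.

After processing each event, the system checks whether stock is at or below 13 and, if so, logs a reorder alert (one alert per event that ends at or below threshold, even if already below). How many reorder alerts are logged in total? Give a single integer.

Processing events:
Start: stock = 60
  Event 1 (sale 11): sell min(11,60)=11. stock: 60 - 11 = 49. total_sold = 11
  Event 2 (sale 4): sell min(4,49)=4. stock: 49 - 4 = 45. total_sold = 15
  Event 3 (restock 11): 45 + 11 = 56
  Event 4 (restock 29): 56 + 29 = 85
  Event 5 (sale 17): sell min(17,85)=17. stock: 85 - 17 = 68. total_sold = 32
  Event 6 (return 8): 68 + 8 = 76
  Event 7 (sale 18): sell min(18,76)=18. stock: 76 - 18 = 58. total_sold = 50
  Event 8 (restock 6): 58 + 6 = 64
  Event 9 (sale 13): sell min(13,64)=13. stock: 64 - 13 = 51. total_sold = 63
  Event 10 (sale 9): sell min(9,51)=9. stock: 51 - 9 = 42. total_sold = 72
  Event 11 (sale 10): sell min(10,42)=10. stock: 42 - 10 = 32. total_sold = 82
Final: stock = 32, total_sold = 82

Checking against threshold 13:
  After event 1: stock=49 > 13
  After event 2: stock=45 > 13
  After event 3: stock=56 > 13
  After event 4: stock=85 > 13
  After event 5: stock=68 > 13
  After event 6: stock=76 > 13
  After event 7: stock=58 > 13
  After event 8: stock=64 > 13
  After event 9: stock=51 > 13
  After event 10: stock=42 > 13
  After event 11: stock=32 > 13
Alert events: []. Count = 0

Answer: 0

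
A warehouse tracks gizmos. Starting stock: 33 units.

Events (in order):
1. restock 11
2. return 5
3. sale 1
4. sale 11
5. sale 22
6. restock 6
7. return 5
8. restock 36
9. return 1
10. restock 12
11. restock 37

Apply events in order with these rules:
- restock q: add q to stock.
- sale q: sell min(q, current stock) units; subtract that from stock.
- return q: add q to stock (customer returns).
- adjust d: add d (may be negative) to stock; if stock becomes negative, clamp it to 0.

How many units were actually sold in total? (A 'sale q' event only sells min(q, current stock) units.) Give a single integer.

Processing events:
Start: stock = 33
  Event 1 (restock 11): 33 + 11 = 44
  Event 2 (return 5): 44 + 5 = 49
  Event 3 (sale 1): sell min(1,49)=1. stock: 49 - 1 = 48. total_sold = 1
  Event 4 (sale 11): sell min(11,48)=11. stock: 48 - 11 = 37. total_sold = 12
  Event 5 (sale 22): sell min(22,37)=22. stock: 37 - 22 = 15. total_sold = 34
  Event 6 (restock 6): 15 + 6 = 21
  Event 7 (return 5): 21 + 5 = 26
  Event 8 (restock 36): 26 + 36 = 62
  Event 9 (return 1): 62 + 1 = 63
  Event 10 (restock 12): 63 + 12 = 75
  Event 11 (restock 37): 75 + 37 = 112
Final: stock = 112, total_sold = 34

Answer: 34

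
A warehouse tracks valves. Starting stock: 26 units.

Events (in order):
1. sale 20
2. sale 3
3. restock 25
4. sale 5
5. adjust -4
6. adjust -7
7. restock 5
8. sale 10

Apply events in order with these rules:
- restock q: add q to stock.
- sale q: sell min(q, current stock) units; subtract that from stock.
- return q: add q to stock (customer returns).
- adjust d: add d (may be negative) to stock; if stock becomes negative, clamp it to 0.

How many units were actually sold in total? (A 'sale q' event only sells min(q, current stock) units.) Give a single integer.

Answer: 38

Derivation:
Processing events:
Start: stock = 26
  Event 1 (sale 20): sell min(20,26)=20. stock: 26 - 20 = 6. total_sold = 20
  Event 2 (sale 3): sell min(3,6)=3. stock: 6 - 3 = 3. total_sold = 23
  Event 3 (restock 25): 3 + 25 = 28
  Event 4 (sale 5): sell min(5,28)=5. stock: 28 - 5 = 23. total_sold = 28
  Event 5 (adjust -4): 23 + -4 = 19
  Event 6 (adjust -7): 19 + -7 = 12
  Event 7 (restock 5): 12 + 5 = 17
  Event 8 (sale 10): sell min(10,17)=10. stock: 17 - 10 = 7. total_sold = 38
Final: stock = 7, total_sold = 38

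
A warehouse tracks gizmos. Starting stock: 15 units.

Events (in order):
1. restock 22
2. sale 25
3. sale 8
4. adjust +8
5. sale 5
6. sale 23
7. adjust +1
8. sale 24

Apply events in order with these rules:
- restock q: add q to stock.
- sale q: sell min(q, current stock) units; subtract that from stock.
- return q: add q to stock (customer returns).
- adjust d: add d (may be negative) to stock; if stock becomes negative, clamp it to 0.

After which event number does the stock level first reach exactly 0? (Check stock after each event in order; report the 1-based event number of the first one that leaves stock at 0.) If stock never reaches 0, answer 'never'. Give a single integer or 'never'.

Answer: 6

Derivation:
Processing events:
Start: stock = 15
  Event 1 (restock 22): 15 + 22 = 37
  Event 2 (sale 25): sell min(25,37)=25. stock: 37 - 25 = 12. total_sold = 25
  Event 3 (sale 8): sell min(8,12)=8. stock: 12 - 8 = 4. total_sold = 33
  Event 4 (adjust +8): 4 + 8 = 12
  Event 5 (sale 5): sell min(5,12)=5. stock: 12 - 5 = 7. total_sold = 38
  Event 6 (sale 23): sell min(23,7)=7. stock: 7 - 7 = 0. total_sold = 45
  Event 7 (adjust +1): 0 + 1 = 1
  Event 8 (sale 24): sell min(24,1)=1. stock: 1 - 1 = 0. total_sold = 46
Final: stock = 0, total_sold = 46

First zero at event 6.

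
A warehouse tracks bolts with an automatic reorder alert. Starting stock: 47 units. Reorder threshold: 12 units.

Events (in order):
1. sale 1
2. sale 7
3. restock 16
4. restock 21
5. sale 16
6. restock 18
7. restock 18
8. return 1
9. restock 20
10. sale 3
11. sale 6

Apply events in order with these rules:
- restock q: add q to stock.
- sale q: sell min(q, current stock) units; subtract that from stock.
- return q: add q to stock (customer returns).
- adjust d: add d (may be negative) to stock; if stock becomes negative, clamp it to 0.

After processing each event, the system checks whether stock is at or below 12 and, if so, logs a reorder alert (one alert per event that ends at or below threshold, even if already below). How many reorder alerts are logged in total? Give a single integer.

Answer: 0

Derivation:
Processing events:
Start: stock = 47
  Event 1 (sale 1): sell min(1,47)=1. stock: 47 - 1 = 46. total_sold = 1
  Event 2 (sale 7): sell min(7,46)=7. stock: 46 - 7 = 39. total_sold = 8
  Event 3 (restock 16): 39 + 16 = 55
  Event 4 (restock 21): 55 + 21 = 76
  Event 5 (sale 16): sell min(16,76)=16. stock: 76 - 16 = 60. total_sold = 24
  Event 6 (restock 18): 60 + 18 = 78
  Event 7 (restock 18): 78 + 18 = 96
  Event 8 (return 1): 96 + 1 = 97
  Event 9 (restock 20): 97 + 20 = 117
  Event 10 (sale 3): sell min(3,117)=3. stock: 117 - 3 = 114. total_sold = 27
  Event 11 (sale 6): sell min(6,114)=6. stock: 114 - 6 = 108. total_sold = 33
Final: stock = 108, total_sold = 33

Checking against threshold 12:
  After event 1: stock=46 > 12
  After event 2: stock=39 > 12
  After event 3: stock=55 > 12
  After event 4: stock=76 > 12
  After event 5: stock=60 > 12
  After event 6: stock=78 > 12
  After event 7: stock=96 > 12
  After event 8: stock=97 > 12
  After event 9: stock=117 > 12
  After event 10: stock=114 > 12
  After event 11: stock=108 > 12
Alert events: []. Count = 0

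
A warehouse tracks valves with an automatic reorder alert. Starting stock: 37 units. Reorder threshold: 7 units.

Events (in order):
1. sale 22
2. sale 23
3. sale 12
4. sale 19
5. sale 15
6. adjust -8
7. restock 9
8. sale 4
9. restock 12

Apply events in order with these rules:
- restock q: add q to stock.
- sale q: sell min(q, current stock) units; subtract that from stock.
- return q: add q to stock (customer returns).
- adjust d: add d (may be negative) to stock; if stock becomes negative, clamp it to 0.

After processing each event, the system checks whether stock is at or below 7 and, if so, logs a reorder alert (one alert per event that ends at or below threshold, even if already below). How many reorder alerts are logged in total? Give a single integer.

Answer: 6

Derivation:
Processing events:
Start: stock = 37
  Event 1 (sale 22): sell min(22,37)=22. stock: 37 - 22 = 15. total_sold = 22
  Event 2 (sale 23): sell min(23,15)=15. stock: 15 - 15 = 0. total_sold = 37
  Event 3 (sale 12): sell min(12,0)=0. stock: 0 - 0 = 0. total_sold = 37
  Event 4 (sale 19): sell min(19,0)=0. stock: 0 - 0 = 0. total_sold = 37
  Event 5 (sale 15): sell min(15,0)=0. stock: 0 - 0 = 0. total_sold = 37
  Event 6 (adjust -8): 0 + -8 = 0 (clamped to 0)
  Event 7 (restock 9): 0 + 9 = 9
  Event 8 (sale 4): sell min(4,9)=4. stock: 9 - 4 = 5. total_sold = 41
  Event 9 (restock 12): 5 + 12 = 17
Final: stock = 17, total_sold = 41

Checking against threshold 7:
  After event 1: stock=15 > 7
  After event 2: stock=0 <= 7 -> ALERT
  After event 3: stock=0 <= 7 -> ALERT
  After event 4: stock=0 <= 7 -> ALERT
  After event 5: stock=0 <= 7 -> ALERT
  After event 6: stock=0 <= 7 -> ALERT
  After event 7: stock=9 > 7
  After event 8: stock=5 <= 7 -> ALERT
  After event 9: stock=17 > 7
Alert events: [2, 3, 4, 5, 6, 8]. Count = 6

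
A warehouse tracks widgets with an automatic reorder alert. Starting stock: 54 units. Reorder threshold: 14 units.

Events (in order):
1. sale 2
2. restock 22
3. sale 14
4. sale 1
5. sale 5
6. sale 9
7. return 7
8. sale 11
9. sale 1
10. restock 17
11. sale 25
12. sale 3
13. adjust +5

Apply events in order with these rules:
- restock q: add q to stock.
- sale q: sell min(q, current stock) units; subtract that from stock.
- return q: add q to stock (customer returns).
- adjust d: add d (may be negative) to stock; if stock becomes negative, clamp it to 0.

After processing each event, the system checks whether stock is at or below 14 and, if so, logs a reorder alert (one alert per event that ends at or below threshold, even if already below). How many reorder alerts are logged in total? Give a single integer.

Answer: 0

Derivation:
Processing events:
Start: stock = 54
  Event 1 (sale 2): sell min(2,54)=2. stock: 54 - 2 = 52. total_sold = 2
  Event 2 (restock 22): 52 + 22 = 74
  Event 3 (sale 14): sell min(14,74)=14. stock: 74 - 14 = 60. total_sold = 16
  Event 4 (sale 1): sell min(1,60)=1. stock: 60 - 1 = 59. total_sold = 17
  Event 5 (sale 5): sell min(5,59)=5. stock: 59 - 5 = 54. total_sold = 22
  Event 6 (sale 9): sell min(9,54)=9. stock: 54 - 9 = 45. total_sold = 31
  Event 7 (return 7): 45 + 7 = 52
  Event 8 (sale 11): sell min(11,52)=11. stock: 52 - 11 = 41. total_sold = 42
  Event 9 (sale 1): sell min(1,41)=1. stock: 41 - 1 = 40. total_sold = 43
  Event 10 (restock 17): 40 + 17 = 57
  Event 11 (sale 25): sell min(25,57)=25. stock: 57 - 25 = 32. total_sold = 68
  Event 12 (sale 3): sell min(3,32)=3. stock: 32 - 3 = 29. total_sold = 71
  Event 13 (adjust +5): 29 + 5 = 34
Final: stock = 34, total_sold = 71

Checking against threshold 14:
  After event 1: stock=52 > 14
  After event 2: stock=74 > 14
  After event 3: stock=60 > 14
  After event 4: stock=59 > 14
  After event 5: stock=54 > 14
  After event 6: stock=45 > 14
  After event 7: stock=52 > 14
  After event 8: stock=41 > 14
  After event 9: stock=40 > 14
  After event 10: stock=57 > 14
  After event 11: stock=32 > 14
  After event 12: stock=29 > 14
  After event 13: stock=34 > 14
Alert events: []. Count = 0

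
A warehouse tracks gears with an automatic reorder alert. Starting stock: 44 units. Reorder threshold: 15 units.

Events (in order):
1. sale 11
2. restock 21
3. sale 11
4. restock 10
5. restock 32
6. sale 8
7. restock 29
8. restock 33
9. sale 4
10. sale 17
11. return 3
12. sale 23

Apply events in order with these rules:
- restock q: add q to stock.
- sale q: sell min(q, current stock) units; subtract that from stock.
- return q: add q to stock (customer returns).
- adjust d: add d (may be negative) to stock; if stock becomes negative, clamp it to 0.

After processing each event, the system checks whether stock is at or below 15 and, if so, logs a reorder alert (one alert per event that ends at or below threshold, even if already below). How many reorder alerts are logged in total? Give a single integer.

Processing events:
Start: stock = 44
  Event 1 (sale 11): sell min(11,44)=11. stock: 44 - 11 = 33. total_sold = 11
  Event 2 (restock 21): 33 + 21 = 54
  Event 3 (sale 11): sell min(11,54)=11. stock: 54 - 11 = 43. total_sold = 22
  Event 4 (restock 10): 43 + 10 = 53
  Event 5 (restock 32): 53 + 32 = 85
  Event 6 (sale 8): sell min(8,85)=8. stock: 85 - 8 = 77. total_sold = 30
  Event 7 (restock 29): 77 + 29 = 106
  Event 8 (restock 33): 106 + 33 = 139
  Event 9 (sale 4): sell min(4,139)=4. stock: 139 - 4 = 135. total_sold = 34
  Event 10 (sale 17): sell min(17,135)=17. stock: 135 - 17 = 118. total_sold = 51
  Event 11 (return 3): 118 + 3 = 121
  Event 12 (sale 23): sell min(23,121)=23. stock: 121 - 23 = 98. total_sold = 74
Final: stock = 98, total_sold = 74

Checking against threshold 15:
  After event 1: stock=33 > 15
  After event 2: stock=54 > 15
  After event 3: stock=43 > 15
  After event 4: stock=53 > 15
  After event 5: stock=85 > 15
  After event 6: stock=77 > 15
  After event 7: stock=106 > 15
  After event 8: stock=139 > 15
  After event 9: stock=135 > 15
  After event 10: stock=118 > 15
  After event 11: stock=121 > 15
  After event 12: stock=98 > 15
Alert events: []. Count = 0

Answer: 0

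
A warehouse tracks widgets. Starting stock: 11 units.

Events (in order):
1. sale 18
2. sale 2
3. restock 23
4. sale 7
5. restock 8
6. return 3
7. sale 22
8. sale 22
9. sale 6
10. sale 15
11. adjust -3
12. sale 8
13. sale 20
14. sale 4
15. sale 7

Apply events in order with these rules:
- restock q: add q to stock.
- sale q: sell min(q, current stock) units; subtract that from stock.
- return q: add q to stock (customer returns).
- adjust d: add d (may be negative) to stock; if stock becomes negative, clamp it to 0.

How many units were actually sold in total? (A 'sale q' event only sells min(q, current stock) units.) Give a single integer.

Answer: 45

Derivation:
Processing events:
Start: stock = 11
  Event 1 (sale 18): sell min(18,11)=11. stock: 11 - 11 = 0. total_sold = 11
  Event 2 (sale 2): sell min(2,0)=0. stock: 0 - 0 = 0. total_sold = 11
  Event 3 (restock 23): 0 + 23 = 23
  Event 4 (sale 7): sell min(7,23)=7. stock: 23 - 7 = 16. total_sold = 18
  Event 5 (restock 8): 16 + 8 = 24
  Event 6 (return 3): 24 + 3 = 27
  Event 7 (sale 22): sell min(22,27)=22. stock: 27 - 22 = 5. total_sold = 40
  Event 8 (sale 22): sell min(22,5)=5. stock: 5 - 5 = 0. total_sold = 45
  Event 9 (sale 6): sell min(6,0)=0. stock: 0 - 0 = 0. total_sold = 45
  Event 10 (sale 15): sell min(15,0)=0. stock: 0 - 0 = 0. total_sold = 45
  Event 11 (adjust -3): 0 + -3 = 0 (clamped to 0)
  Event 12 (sale 8): sell min(8,0)=0. stock: 0 - 0 = 0. total_sold = 45
  Event 13 (sale 20): sell min(20,0)=0. stock: 0 - 0 = 0. total_sold = 45
  Event 14 (sale 4): sell min(4,0)=0. stock: 0 - 0 = 0. total_sold = 45
  Event 15 (sale 7): sell min(7,0)=0. stock: 0 - 0 = 0. total_sold = 45
Final: stock = 0, total_sold = 45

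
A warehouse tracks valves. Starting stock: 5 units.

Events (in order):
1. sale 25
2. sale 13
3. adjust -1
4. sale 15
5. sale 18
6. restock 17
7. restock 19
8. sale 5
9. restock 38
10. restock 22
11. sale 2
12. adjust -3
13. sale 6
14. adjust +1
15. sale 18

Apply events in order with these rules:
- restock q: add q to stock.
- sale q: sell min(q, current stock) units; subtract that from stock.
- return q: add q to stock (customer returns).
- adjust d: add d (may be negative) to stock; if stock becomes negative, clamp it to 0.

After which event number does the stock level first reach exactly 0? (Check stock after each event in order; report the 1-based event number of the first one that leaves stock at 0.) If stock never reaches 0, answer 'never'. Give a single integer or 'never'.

Answer: 1

Derivation:
Processing events:
Start: stock = 5
  Event 1 (sale 25): sell min(25,5)=5. stock: 5 - 5 = 0. total_sold = 5
  Event 2 (sale 13): sell min(13,0)=0. stock: 0 - 0 = 0. total_sold = 5
  Event 3 (adjust -1): 0 + -1 = 0 (clamped to 0)
  Event 4 (sale 15): sell min(15,0)=0. stock: 0 - 0 = 0. total_sold = 5
  Event 5 (sale 18): sell min(18,0)=0. stock: 0 - 0 = 0. total_sold = 5
  Event 6 (restock 17): 0 + 17 = 17
  Event 7 (restock 19): 17 + 19 = 36
  Event 8 (sale 5): sell min(5,36)=5. stock: 36 - 5 = 31. total_sold = 10
  Event 9 (restock 38): 31 + 38 = 69
  Event 10 (restock 22): 69 + 22 = 91
  Event 11 (sale 2): sell min(2,91)=2. stock: 91 - 2 = 89. total_sold = 12
  Event 12 (adjust -3): 89 + -3 = 86
  Event 13 (sale 6): sell min(6,86)=6. stock: 86 - 6 = 80. total_sold = 18
  Event 14 (adjust +1): 80 + 1 = 81
  Event 15 (sale 18): sell min(18,81)=18. stock: 81 - 18 = 63. total_sold = 36
Final: stock = 63, total_sold = 36

First zero at event 1.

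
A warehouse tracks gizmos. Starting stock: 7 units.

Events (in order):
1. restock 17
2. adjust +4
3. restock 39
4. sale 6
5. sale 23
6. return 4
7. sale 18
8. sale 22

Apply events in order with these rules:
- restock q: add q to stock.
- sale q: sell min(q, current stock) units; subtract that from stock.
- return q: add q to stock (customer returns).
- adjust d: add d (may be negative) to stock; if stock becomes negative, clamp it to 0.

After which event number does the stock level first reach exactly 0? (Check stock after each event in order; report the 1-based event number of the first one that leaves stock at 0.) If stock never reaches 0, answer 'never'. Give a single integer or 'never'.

Answer: never

Derivation:
Processing events:
Start: stock = 7
  Event 1 (restock 17): 7 + 17 = 24
  Event 2 (adjust +4): 24 + 4 = 28
  Event 3 (restock 39): 28 + 39 = 67
  Event 4 (sale 6): sell min(6,67)=6. stock: 67 - 6 = 61. total_sold = 6
  Event 5 (sale 23): sell min(23,61)=23. stock: 61 - 23 = 38. total_sold = 29
  Event 6 (return 4): 38 + 4 = 42
  Event 7 (sale 18): sell min(18,42)=18. stock: 42 - 18 = 24. total_sold = 47
  Event 8 (sale 22): sell min(22,24)=22. stock: 24 - 22 = 2. total_sold = 69
Final: stock = 2, total_sold = 69

Stock never reaches 0.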